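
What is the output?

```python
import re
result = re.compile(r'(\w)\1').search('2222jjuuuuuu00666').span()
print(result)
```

The backreference `\1` re-matches whatever the first group consumed, character for character.
`search` walks the string left to right and returns the first match it finds.
The match spans [0:2] → '22'.
Captured: group 1 = '2'.

(0, 2)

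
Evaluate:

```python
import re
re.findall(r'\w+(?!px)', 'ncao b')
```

['ncao', 'b']

The negative lookahead/lookbehind blocks any match where the forbidden context is present.
Matches: at [0:4] → 'ncao'; at [5:6] → 'b'.
No capturing groups, so `findall` returns the 2 full match strings.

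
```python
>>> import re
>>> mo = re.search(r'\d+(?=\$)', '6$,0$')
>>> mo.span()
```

(0, 1)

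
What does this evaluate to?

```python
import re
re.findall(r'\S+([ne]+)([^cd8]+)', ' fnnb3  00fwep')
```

The pattern matches one or more of a non-whitespace character; then one or more of one of [ne] (captured); then one or more of any character except [cd8] (captured).
Matches: at [1:14] match 'fnnb3  00fwep', groups = ('n', 'b3  00fwep').
`findall` packs the 2 group values into a tuple for every match.

[('n', 'b3  00fwep')]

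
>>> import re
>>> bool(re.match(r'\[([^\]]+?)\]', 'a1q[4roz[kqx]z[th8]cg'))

With `match`, the pattern is implicitly anchored at the beginning.
Here the string doesn't start with a match, so the call returns None, and `bool(None)` is False.

False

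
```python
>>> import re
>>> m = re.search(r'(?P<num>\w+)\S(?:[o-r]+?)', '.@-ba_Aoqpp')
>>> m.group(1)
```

The match spans [3:11] → 'ba_Aoqpp'.
Captured: group 1 = 'ba_Aoq'.

'ba_Aoq'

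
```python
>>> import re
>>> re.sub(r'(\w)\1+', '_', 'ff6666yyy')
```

'___'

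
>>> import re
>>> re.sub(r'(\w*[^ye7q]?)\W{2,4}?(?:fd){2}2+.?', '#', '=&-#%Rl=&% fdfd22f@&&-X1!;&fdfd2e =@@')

'=&-#%#@&&-# =@@'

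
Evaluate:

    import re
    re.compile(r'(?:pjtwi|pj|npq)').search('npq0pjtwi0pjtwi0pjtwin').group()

`search` walks the string left to right and returns the first match it finds.
The match spans [0:3] → 'npq'.

'npq'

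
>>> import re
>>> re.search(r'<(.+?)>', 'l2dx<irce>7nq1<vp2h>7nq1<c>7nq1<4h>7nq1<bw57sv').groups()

('irce',)

`re.search` tries every starting position until one works.
The match spans [4:10] → '<irce>'.
Captured: group 1 = 'irce'.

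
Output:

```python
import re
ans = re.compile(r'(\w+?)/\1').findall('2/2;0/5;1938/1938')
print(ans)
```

['2', '1938']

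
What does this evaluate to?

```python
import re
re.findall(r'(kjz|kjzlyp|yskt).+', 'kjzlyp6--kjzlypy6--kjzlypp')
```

Branches in `(...|...)` are attempted left-to-right; the first branch that allows the whole pattern to succeed is taken.
One capturing group, so `findall` returns just the captured substring from the one match — 1 in all.

['kjz']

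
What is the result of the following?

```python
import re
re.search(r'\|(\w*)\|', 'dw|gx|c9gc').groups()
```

`search` walks the string left to right and returns the first match it finds.
The match spans [2:6] → '|gx|'.
Captured: group 1 = 'gx'.

('gx',)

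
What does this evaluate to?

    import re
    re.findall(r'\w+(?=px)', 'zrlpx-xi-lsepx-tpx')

['zrl', 'lse', 't']

The lookaround is zero-width — it requires the adjacent text to match without consuming it, so the asserted text isn't part of the match.
Scanning left to right: at [0:3] → 'zrl'; at [9:12] → 'lse'; at [15:16] → 't'.
With no groups in the pattern, `findall` gives back each whole match — 3 here.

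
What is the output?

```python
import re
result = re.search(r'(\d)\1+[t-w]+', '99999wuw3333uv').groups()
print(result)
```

The match spans [0:8] → '99999wuw'.
Captured: group 1 = '9'.

('9',)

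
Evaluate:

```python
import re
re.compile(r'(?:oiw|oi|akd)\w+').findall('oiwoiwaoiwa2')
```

['oiwoiwaoiwa2']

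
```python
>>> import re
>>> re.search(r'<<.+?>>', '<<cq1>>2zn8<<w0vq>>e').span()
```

(0, 7)

`re.search` tries every starting position until one works.
The match spans [0:7] → '<<cq1>>'.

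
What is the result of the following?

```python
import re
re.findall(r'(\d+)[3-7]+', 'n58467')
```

['5846']

The pattern matches one or more of a digit (captured); then one or more of a character in [3-7].
Scanning left to right: at [1:6] match '58467', group 1 = '5846'.
With a single group, `findall` returns only what that group captured — 1 item.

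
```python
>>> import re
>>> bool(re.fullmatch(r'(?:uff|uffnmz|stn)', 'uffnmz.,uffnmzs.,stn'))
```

False

`fullmatch` succeeds only if the pattern covers the string from start to end.
Here the pattern can't cover the whole string, so the call returns None, and `bool(None)` is False.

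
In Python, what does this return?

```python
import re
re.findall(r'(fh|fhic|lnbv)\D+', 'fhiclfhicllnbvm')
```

`|` is ordered: at each position the engine commits to the first alternative that works.
One capturing group, so `findall` returns just the captured substring from the one match — 1 in all.

['fh']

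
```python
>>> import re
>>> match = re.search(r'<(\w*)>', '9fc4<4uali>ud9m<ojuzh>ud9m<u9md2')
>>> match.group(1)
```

The match spans [4:11] → '<4uali>'.
Captured: group 1 = '4uali'.

'4uali'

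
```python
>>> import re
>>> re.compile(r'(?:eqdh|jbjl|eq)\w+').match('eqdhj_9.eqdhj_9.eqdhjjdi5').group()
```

`re.match` won't scan ahead — the pattern has to work from the very first character.
The match spans [0:7] → 'eqdhj_9'.

'eqdhj_9'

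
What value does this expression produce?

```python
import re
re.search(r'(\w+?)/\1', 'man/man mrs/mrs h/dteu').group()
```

'man/man'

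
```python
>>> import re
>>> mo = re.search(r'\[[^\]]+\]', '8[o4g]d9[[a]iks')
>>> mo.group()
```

'[o4g]'

`re.search` scans for the first position where the pattern succeeds.
The match spans [1:6] → '[o4g]'.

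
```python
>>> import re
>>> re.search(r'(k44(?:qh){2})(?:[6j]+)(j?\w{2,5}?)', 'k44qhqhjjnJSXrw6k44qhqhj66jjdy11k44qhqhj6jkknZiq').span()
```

(0, 11)

The pattern matches the literal 'k44', then the literal 'qh' repeated 2 times (captured); then one or more of one of [6j] (non-capturing group); then optionally a literal 'j', then 2 to 5 of a word character (lazy) (captured).
The `?` after the quantifier makes it lazy — it takes as little as possible before letting the rest of the pattern try.
`re.search` scans for the first position where the pattern succeeds.
The match spans [0:11] → 'k44qhqhjjnJ'.
Captured: group 1 = 'k44qhqh', group 2 = 'nJ'.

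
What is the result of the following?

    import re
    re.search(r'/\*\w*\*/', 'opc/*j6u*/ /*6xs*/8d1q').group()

'/*j6u*/'

`search` walks the string left to right and returns the first match it finds.
The match spans [3:10] → '/*j6u*/'.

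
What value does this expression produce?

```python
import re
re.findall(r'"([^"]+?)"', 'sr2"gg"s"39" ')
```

['gg', '39']

Walking the string: at [3:7] match '"gg"', group 1 = 'gg'; at [8:12] match '"39"', group 1 = '39'.
`findall` collects group 1 from each match (2 total).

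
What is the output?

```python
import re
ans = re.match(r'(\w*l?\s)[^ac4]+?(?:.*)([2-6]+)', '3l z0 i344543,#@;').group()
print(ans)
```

The pattern matches zero or more of a word character, then optionally a literal 'l', then whitespace (captured); then one or more of any character except [ac4] (lazy); then zero or more of any character (non-capturing group); then one or more of a character in [2-6] (captured).
`re.match` only tries the pattern at the start of the string.
The match spans [0:13] → '3l z0 i344543'.
Captured: group 1 = '3l ', group 2 = '3'.

3l z0 i344543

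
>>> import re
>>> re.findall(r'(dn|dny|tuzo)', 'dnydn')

['dn', 'dn']

Branches in `(...|...)` are attempted left-to-right; the first branch that allows the whole pattern to succeed is taken.
Scanning left to right: at [0:2] match 'dn', group 1 = 'dn'; at [3:5] match 'dn', group 1 = 'dn'.
One capturing group, so `findall` returns just the captured substring from each match — 2 in all.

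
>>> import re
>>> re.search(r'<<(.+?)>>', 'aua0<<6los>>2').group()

'<<6los>>'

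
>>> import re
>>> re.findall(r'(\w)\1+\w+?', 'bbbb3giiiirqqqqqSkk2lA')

`\1` has to match the exact text group 1 already captured.
Scanning left to right: at [0:5] match 'bbbb3', group 1 = 'b'; at [6:11] match 'iiiir', group 1 = 'i'; at [11:17] match 'qqqqqS', group 1 = 'q'; at [17:20] match 'kk2', group 1 = 'k'.
Because there's exactly one group, `findall` drops the full match and keeps group 1 from each hit.

['b', 'i', 'q', 'k']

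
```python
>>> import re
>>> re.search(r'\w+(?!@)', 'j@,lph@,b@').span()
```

A negative assertion filters positions out without eating any characters.
The match spans [3:5] → 'lp'.

(3, 5)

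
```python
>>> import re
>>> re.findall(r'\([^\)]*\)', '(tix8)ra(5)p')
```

Matches: at [0:6] → '(tix8)'; at [8:11] → '(5)'.
No capturing groups, so `findall` returns the 2 full match strings.

['(tix8)', '(5)']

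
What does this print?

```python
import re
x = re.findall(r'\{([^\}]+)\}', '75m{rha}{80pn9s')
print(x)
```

With a single group, `findall` returns only what that group captured — 1 item.

['rha']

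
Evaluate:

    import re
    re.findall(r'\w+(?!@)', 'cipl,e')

The negative lookahead/lookbehind blocks any match where the forbidden context is present.
`findall` yields the raw match text (2 of them) because the pattern has no groups.

['cipl', 'e']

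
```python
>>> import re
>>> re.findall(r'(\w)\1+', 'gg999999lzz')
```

['g', '9', 'z']

A backreference is literal: `\1` must see the identical characters the first group matched.
With a single group, `findall` returns only what that group captured — 3 items.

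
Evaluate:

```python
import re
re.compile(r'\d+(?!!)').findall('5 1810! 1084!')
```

['5', '181', '108']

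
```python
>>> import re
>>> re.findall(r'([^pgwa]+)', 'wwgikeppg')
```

['ike']

The pattern matches one or more of any character except [pgwa] (captured).
Walking the string: at [3:6] match 'ike', group 1 = 'ike'.
Because there's exactly one group, `findall` drops the full match and keeps group 1 from the one hit.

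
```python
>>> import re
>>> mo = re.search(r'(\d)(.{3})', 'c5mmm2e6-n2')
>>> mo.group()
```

This matches a digit (captured); then exactly 3 of any character (captured).
The match spans [1:5] → '5mmm'.

'5mmm'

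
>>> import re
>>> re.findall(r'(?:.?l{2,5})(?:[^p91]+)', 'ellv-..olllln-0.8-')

['ellv-..olllln-0.8-']

No capturing groups, so `findall` returns the 1 full match string.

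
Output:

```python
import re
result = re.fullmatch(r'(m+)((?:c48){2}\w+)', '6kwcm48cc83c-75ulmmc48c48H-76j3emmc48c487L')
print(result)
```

This matches one or more of a literal 'm' (captured); then the literal 'c48' repeated 2 times, then one or more of a word character (captured).
For `fullmatch`, every character of the input must be accounted for by the pattern.
Here the string isn't matched end-to-end, so the call returns None.

None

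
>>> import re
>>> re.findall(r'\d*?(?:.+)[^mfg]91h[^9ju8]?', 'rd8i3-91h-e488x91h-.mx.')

['rd8i3-91h-e488x91h-']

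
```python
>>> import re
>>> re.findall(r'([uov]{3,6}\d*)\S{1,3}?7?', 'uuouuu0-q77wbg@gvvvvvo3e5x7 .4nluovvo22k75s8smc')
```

Pattern: 3 to 6 of one of [uov], then zero or more of a digit (captured); then 1 to 3 of a non-whitespace character (lazy), then optionally the literal '7'.
Matches: at [0:8] match 'uuouuu0-', group 1 = 'uuouuu0'; at [16:24] match 'vvvvvo3e', group 1 = 'vvvvvo3'; at [32:41] match 'uovvo22k7', group 1 = 'uovvo22'.
With a single group, `findall` returns only what that group captured — 3 items.

['uuouuu0', 'vvvvvo3', 'uovvo22']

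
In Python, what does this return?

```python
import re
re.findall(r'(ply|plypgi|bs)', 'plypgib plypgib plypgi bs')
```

['ply', 'ply', 'ply', 'bs']

Branches in `(...|...)` are attempted left-to-right; the first branch that allows the whole pattern to succeed is taken.
Walking the string: at [0:3] match 'ply', group 1 = 'ply'; at [8:11] match 'ply', group 1 = 'ply'; at [16:19] match 'ply', group 1 = 'ply'; at [23:25] match 'bs', group 1 = 'bs'.
`findall` collects group 1 from each match (4 total).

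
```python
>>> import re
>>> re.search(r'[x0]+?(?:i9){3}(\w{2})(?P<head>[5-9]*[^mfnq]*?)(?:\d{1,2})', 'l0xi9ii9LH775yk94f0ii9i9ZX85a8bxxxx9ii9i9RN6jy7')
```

This matches one or more of one of [x0] (lazy), then the literal 'i9' repeated 3 times; then exactly 2 of a word character (captured); then zero or more of a character in [5-9], then zero or more of any character except [mfnq] (lazy) (captured as 'head'); then 1 to 2 of a digit (non-capturing group).
Unlike `match`, `search` isn't anchored — it looks for the pattern anywhere in the string.
Here no position works, so the call returns None.

None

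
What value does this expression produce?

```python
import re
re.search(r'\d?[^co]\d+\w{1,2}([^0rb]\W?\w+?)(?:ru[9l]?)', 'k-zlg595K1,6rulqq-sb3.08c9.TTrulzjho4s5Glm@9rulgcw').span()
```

(4, 15)

The pattern matches optionally a digit, then any character except [co], then one or more of a digit; then 1 to 2 of a word character; then any character except [0rb], then optionally a non-word character, then one or more of a word character (lazy) (captured); then the literal 'ru', then optionally one of [9l] (non-capturing group).
`re.search` scans for the first position where the pattern succeeds.
The match spans [4:15] → 'g595K1,6rul'.
Captured: group 1 = ',6'.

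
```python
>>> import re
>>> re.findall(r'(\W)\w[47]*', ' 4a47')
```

The pattern matches a non-word character (captured); then a word character, then zero or more of one of [47].
Matches: at [0:2] match ' 4', group 1 = ' '.
One capturing group, so `findall` returns just the captured substring from the one match — 1 in all.

[' ']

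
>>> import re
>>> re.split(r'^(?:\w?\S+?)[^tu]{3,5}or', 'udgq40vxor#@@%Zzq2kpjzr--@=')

['', '#@@%Zzq2kpjzr--@=']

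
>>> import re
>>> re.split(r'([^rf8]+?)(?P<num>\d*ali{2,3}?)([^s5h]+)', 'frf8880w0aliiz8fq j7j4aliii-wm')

Pattern: one or more of any character except [rf8] (lazy) (captured); then zero or more of a digit, then the literal 'al', then 2 to 3 of the literal 'i' (lazy) (captured as 'num'); then one or more of any character except [s5h] (captured).
Because the quantifier is non-greedy, it stops expanding at the earliest point where the rest of the pattern can succeed.
Matches to split on: at [6:30] → '0w0aliiz8fq j7j4aliii-wm'.
Because the pattern has a capturing group, `split` also inserts each captured text between the pieces.

['frf888', '0w', '0alii', 'z8fq j7j4aliii-wm', '']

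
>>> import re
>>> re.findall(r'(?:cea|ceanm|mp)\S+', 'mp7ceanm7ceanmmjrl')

['mp7ceanm7ceanmmjrl']

Scanning left to right: at [0:18] → 'mp7ceanm7ceanmmjrl'.
Since nothing is captured, `findall` lists the 1 matched substring directly.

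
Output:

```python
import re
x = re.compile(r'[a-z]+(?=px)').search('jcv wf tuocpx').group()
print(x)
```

The positive lookaround only admits positions where the adjacent text matches; those characters stay outside the span.
The match spans [7:11] → 'tuoc'.

tuoc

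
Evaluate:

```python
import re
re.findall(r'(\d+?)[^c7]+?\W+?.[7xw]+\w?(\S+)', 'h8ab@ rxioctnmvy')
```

[('8', 'octnmvy')]

This matches one or more of a digit (lazy) (captured); then one or more of any character except [c7] (lazy); then one or more of a non-word character (lazy); then any character, then one or more of one of [7xw], then optionally a word character; then one or more of a non-whitespace character (captured).
Multiple groups make `findall` return tuples — one 2-tuple for the one match.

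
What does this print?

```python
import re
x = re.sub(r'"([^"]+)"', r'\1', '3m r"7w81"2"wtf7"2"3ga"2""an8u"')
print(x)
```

3m r7w812wtf723ga2"an8u

The replacement refers to a captured group, so each match is rewritten using its own captured text.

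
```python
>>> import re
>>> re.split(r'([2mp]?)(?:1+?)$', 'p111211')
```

['p111', '2', '']

The group in the pattern means `split` returns the separators' captures alongside the pieces.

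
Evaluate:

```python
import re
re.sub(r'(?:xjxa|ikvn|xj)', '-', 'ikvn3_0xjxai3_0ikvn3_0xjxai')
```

The regex engine tests alternatives in the order written; an earlier branch that matches wins even if a later one would match more.
Matches: at [0:4] → 'ikvn'; at [7:11] → 'xjxa'; at [15:19] → 'ikvn'; at [22:26] → 'xjxa'.
Each match is replaced by '-'.

'-3_0-i3_0-3_0-i'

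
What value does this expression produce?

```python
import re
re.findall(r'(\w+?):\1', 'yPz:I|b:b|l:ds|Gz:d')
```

`\1` is not a pattern — it's the concrete string captured by group 1, re-applied verbatim.
Scanning left to right: at [6:9] match 'b:b', group 1 = 'b'.
`findall` collects group 1 from the one match (1 total).

['b']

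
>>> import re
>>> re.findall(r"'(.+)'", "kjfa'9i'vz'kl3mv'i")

["9i'vz'kl3mv"]

Scanning left to right: at [4:17] match "'9i'vz'kl3mv'", group 1 = "9i'vz'kl3mv".
`findall` collects group 1 from the one match (1 total).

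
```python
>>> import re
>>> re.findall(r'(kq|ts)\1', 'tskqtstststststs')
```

['ts', 'ts', 'ts']

After group 1 captures some text, `\1` only succeeds where that same text appears again.
With a single group, `findall` returns only what that group captured — 3 items.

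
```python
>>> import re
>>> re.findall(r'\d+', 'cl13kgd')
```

The pattern matches one or more of a digit.
Walking the string: at [2:4] → '13'.
No capturing groups, so `findall` returns the 1 full match string.

['13']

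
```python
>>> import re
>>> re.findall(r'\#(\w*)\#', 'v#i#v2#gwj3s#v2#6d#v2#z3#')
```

['i', 'gwj3s', '6d', 'z3']

Scanning left to right: at [1:4] match '#i#', group 1 = 'i'; at [6:13] match '#gwj3s#', group 1 = 'gwj3s'; at [15:19] match '#6d#', group 1 = '6d'; at [21:25] match '#z3#', group 1 = 'z3'.
Because there's exactly one group, `findall` drops the full match and keeps group 1 from each hit.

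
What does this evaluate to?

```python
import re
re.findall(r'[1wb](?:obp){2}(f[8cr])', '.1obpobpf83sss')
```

['f8']

The pattern matches one of [1wb], then the literal 'obp' repeated 2 times; then the literal 'f', then one of [8cr] (captured).
Walking the string: at [1:10] match '1obpobpf8', group 1 = 'f8'.
One capturing group, so `findall` returns just the captured substring from the one match — 1 in all.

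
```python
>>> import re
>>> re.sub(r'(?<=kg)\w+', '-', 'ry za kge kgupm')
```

'ry za kg- kg-'

Because the assertion is zero-width, the text it checks is not consumed and won't appear in the result.
Matches: at [8:9] → 'e'; at [12:15] → 'upm'.
Every occurrence is swapped for '-'.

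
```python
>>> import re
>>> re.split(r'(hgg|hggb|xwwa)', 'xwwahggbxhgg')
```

['', 'xwwa', '', 'hgg', 'bx', 'hgg', '']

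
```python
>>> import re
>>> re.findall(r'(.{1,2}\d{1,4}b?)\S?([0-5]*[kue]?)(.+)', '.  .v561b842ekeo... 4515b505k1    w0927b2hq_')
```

[('.v561b', '42e', 'keo... 4515b505k1    w0927b2hq_')]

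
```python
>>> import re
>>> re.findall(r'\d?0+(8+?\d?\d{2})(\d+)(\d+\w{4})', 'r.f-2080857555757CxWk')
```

[('8085', '755575', '7CxWk')]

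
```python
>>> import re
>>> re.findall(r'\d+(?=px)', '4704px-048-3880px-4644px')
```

The positive lookaround only admits positions where the adjacent text matches; those characters stay outside the span.
With no groups in the pattern, `findall` gives back each whole match — 3 here.

['4704', '3880', '4644']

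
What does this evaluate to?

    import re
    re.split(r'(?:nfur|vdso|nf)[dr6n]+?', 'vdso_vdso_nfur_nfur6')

['vdso_vdso_nfur_', '']

Matches to split on: at [15:20] → 'nfur6'.
Each match becomes a cut point; 2 segments remain.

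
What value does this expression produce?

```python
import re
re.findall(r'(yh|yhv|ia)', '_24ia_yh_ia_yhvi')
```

['ia', 'yh', 'ia', 'yh']

Alternation isn't longest-match — the leftmost alternative that fits at this position is chosen.
Matches: at [3:5] match 'ia', group 1 = 'ia'; at [6:8] match 'yh', group 1 = 'yh'; at [9:11] match 'ia', group 1 = 'ia'; at [12:14] match 'yh', group 1 = 'yh'.
With a single group, `findall` returns only what that group captured — 4 items.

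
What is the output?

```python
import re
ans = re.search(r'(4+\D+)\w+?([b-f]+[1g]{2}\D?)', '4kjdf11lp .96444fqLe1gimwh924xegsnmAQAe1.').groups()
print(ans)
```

The pattern matches one or more of the literal '4', then one or more of a non-digit (captured); then one or more of a word character (lazy); then one or more of a character in [b-f], then exactly 2 of one of [1g], then optionally a non-digit (captured).
Unlike `match`, `search` isn't anchored — it looks for the pattern anywhere in the string.
The match spans [0:8] → '4kjdf11l'.
Captured: group 1 = '4kj', group 2 = 'f11l'.

('4kj', 'f11l')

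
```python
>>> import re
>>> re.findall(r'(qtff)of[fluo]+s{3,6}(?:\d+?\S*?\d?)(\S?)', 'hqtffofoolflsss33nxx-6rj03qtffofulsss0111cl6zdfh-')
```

[('qtff', 'n'), ('qtff', '1')]

A `+?`/`*?`/`{m,n}?` starts at its minimum and grows only as far as needed for what follows to match.
Multiple groups make `findall` return tuples — one 2-tuple for each match.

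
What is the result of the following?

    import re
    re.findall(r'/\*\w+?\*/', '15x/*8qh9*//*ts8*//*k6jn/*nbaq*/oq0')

['/*8qh9*/', '/*ts8*/', '/*nbaq*/']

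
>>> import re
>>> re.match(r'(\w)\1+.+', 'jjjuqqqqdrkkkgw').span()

(0, 15)

After group 1 captures some text, `\1` only succeeds where that same text appears again.
`re.match` won't scan ahead — the pattern has to work from the very first character.
The match spans [0:15] → 'jjjuqqqqdrkkkgw'.
Captured: group 1 = 'j'.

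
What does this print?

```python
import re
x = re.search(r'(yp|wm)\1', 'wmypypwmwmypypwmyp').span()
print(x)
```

After group 1 captures some text, `\1` only succeeds where that same text appears again.
`search` walks the string left to right and returns the first match it finds.
The match spans [2:6] → 'ypyp'.
Captured: group 1 = 'yp'.

(2, 6)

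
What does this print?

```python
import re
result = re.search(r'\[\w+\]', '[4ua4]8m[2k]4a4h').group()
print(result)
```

The match spans [0:6] → '[4ua4]'.

[4ua4]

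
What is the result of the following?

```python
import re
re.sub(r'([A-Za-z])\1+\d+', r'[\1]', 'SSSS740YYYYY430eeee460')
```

'[S][Y][e]'

A backreference is literal: `\1` must see the identical characters the first group matched.
Matches: at [0:7] → 'SSSS740'; at [7:15] → 'YYYYY430'; at [15:22] → 'eeee460'.
`\1` in the replacement pulls in group 1's text for each match.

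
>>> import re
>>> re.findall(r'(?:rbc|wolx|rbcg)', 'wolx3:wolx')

Walking the string: at [0:4] → 'wolx'; at [6:10] → 'wolx'.
With no groups in the pattern, `findall` gives back each whole match — 2 here.

['wolx', 'wolx']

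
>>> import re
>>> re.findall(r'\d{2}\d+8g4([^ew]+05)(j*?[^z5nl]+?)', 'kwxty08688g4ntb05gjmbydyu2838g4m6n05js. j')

[('ntb05gjmbydyu2838g4m6n05', 'j')]

Pattern: exactly 2 of a digit, then one or more of a digit, then the literal '8g4'; then one or more of any character except [ew], then the literal '05' (captured); then zero or more of a literal 'j' (lazy), then one or more of any character except [z5nl] (lazy) (captured).
The `?` after the quantifier makes it lazy — it takes as little as possible before letting the rest of the pattern try.
Scanning left to right: at [5:37] match '08688g4ntb05gjmbydyu2838g4m6n05j', groups = ('ntb05gjmbydyu2838g4m6n05', 'j').
`findall` packs the 2 group values into a tuple for every match.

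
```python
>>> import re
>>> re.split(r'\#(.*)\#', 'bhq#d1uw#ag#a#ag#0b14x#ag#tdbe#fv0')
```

Matches to split on: at [3:31] → '#d1uw#ag#a#ag#0b14x#ag#tdbe#'.
The group in the pattern means `split` returns the separators' captures alongside the pieces.

['bhq', 'd1uw#ag#a#ag#0b14x#ag#tdbe', 'fv0']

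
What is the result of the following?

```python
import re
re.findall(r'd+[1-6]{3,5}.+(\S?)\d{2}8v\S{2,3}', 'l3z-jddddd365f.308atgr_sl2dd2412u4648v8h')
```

['']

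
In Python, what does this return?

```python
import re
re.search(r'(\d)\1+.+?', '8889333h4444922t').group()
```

'8889'

A backreference is literal: `\1` must see the identical characters the first group matched.
The match spans [0:4] → '8889'.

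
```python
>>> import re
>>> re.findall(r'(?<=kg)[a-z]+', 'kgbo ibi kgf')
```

Because the assertion is zero-width, the text it checks is not consumed and won't appear in the result.
No capturing groups, so `findall` returns the 2 full match strings.

['bo', 'f']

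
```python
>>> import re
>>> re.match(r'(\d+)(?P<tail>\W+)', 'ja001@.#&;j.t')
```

`re.match` won't scan ahead — the pattern has to work from the very first character.
Here position 0 doesn't satisfy it, so the call returns None.

None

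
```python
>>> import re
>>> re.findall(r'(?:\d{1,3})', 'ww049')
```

['049']

This matches 1 to 3 of a digit (non-capturing group).
Matches: at [2:5] → '049'.
With no groups in the pattern, `findall` gives back each whole match — 1 here.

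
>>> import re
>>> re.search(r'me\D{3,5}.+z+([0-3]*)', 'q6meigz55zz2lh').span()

This matches the literal 'me', then 3 to 5 of a non-digit; then one or more of any character, then one or more of the literal 'z'; then zero or more of a character in [0-3] (captured).
`search` walks the string left to right and returns the first match it finds.
The match spans [2:12] → 'meigz55zz2'.
Captured: group 1 = '2'.

(2, 12)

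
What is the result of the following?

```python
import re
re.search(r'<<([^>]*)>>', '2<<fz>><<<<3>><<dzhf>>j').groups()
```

('fz',)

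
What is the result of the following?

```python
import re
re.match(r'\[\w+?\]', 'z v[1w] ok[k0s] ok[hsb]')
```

`re.match` won't scan ahead — the pattern has to work from the very first character.
Here the string doesn't start with a match, so the call returns None.

None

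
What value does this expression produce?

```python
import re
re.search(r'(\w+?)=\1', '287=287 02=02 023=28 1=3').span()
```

After group 1 captures some text, `\1` only succeeds where that same text appears again.
The match spans [0:7] → '287=287'.

(0, 7)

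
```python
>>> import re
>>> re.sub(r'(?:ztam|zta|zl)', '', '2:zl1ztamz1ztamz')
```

Alternation isn't longest-match — the leftmost alternative that fits at this position is chosen.
Matches: at [2:4] → 'zl'; at [5:9] → 'ztam'; at [11:15] → 'ztam'.
Each match is replaced by ''.

'2:1z1z'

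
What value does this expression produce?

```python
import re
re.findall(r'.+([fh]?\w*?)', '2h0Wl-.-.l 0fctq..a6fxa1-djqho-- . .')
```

The pattern matches one or more of any character; then optionally one of [fh], then zero or more of a word character (lazy) (captured).
Matches: at [0:36] match '2h0Wl-.-.l 0fctq..a6fxa1-djqho-- . .', group 1 = ''.
With a single group, `findall` returns only what that group captured — 1 item.

['']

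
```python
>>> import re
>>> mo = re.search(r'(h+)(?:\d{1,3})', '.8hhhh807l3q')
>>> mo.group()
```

'hhhh807'

The pattern matches one or more of a literal 'h' (captured); then 1 to 3 of a digit (non-capturing group).
`re.search` tries every starting position until one works.
The match spans [2:9] → 'hhhh807'.
Captured: group 1 = 'hhhh'.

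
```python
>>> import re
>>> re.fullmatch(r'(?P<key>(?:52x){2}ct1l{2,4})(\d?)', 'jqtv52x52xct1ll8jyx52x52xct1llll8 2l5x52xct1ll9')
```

For `fullmatch`, every character of the input must be accounted for by the pattern.
Here the pattern can't cover the whole string, so the call returns None.

None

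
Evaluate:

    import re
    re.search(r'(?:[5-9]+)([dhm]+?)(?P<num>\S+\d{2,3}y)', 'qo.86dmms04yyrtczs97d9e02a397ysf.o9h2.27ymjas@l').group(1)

This matches one or more of a character in [5-9] (non-capturing group); then one or more of one of [dhm] (lazy) (captured); then one or more of a non-whitespace character, then 2 to 3 of a digit, then the literal 'y' (captured as 'num').
Because the quantifier is non-greedy, it stops expanding at the earliest point where the rest of the pattern can succeed.
Unlike `match`, `search` isn't anchored — it looks for the pattern anywhere in the string.
The match spans [3:41] → '86dmms04yyrtczs97d9e02a397ysf.o9h2.27y'.
Captured: group 1 = 'd', group 2 = 'mms04yyrtczs97d9e02a397ysf.o9h2.27y'.

'd'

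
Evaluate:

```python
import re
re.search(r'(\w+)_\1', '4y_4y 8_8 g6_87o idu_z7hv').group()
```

'4y_4y'

A backreference is literal: `\1` must see the identical characters the first group matched.
The match spans [0:5] → '4y_4y'.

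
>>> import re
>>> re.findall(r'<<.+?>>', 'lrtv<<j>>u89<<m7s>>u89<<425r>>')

['<<j>>', '<<m7s>>', '<<425r>>']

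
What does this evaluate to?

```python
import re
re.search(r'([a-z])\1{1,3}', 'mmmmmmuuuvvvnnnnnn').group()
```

'mmmm'

A backreference is literal: `\1` must see the identical characters the first group matched.
`search` walks the string left to right and returns the first match it finds.
The match spans [0:4] → 'mmmm'.
Captured: group 1 = 'm'.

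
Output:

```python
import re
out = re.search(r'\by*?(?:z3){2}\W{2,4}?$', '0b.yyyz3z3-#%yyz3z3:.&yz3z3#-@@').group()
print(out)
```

yz3z3#-@@

Pattern: a word boundary (`\b`, zero-width); then zero or more of a literal 'y' (lazy), then the literal 'z3' repeated 2 times; then 2 to 4 of a non-word character (lazy); then anchored at the end.
`re.search` tries every starting position until one works.
The match spans [22:31] → 'yz3z3#-@@'.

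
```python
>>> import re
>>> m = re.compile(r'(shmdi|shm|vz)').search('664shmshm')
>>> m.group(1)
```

'shm'

`re.search` scans for the first position where the pattern succeeds.
The match spans [3:6] → 'shm'.
Captured: group 1 = 'shm'.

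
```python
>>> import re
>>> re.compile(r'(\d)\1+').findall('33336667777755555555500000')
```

The backreference `\1` re-matches whatever the first group consumed, character for character.
Walking the string: at [0:4] match '3333', group 1 = '3'; at [4:7] match '666', group 1 = '6'; at [7:12] match '77777', group 1 = '7'; at [12:21] match '555555555', group 1 = '5'; at [21:26] match '00000', group 1 = '0'.
One capturing group, so `findall` returns just the captured substring from each match — 5 in all.

['3', '6', '7', '5', '0']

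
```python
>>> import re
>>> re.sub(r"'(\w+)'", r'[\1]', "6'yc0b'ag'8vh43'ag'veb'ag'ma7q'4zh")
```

Matches: at [1:7] → "'yc0b'"; at [9:16] → "'8vh43'"; at [18:23] → "'veb'"; at [25:31] → "'ma7q'".
`\1` in the replacement pulls in group 1's text for each match.

'6[yc0b]ag[8vh43]ag[veb]ag[ma7q]4zh'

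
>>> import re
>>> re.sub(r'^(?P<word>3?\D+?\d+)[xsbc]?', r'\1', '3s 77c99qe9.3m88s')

Pattern: anchored at the start of the string; then optionally a literal '3', then one or more of a non-digit (lazy), then one or more of a digit (captured as 'word'); then optionally one of [xsbc].
Matches: at [0:6] → '3s 77c'.
Each match is replaced using the text its own group 1 captured.

'3s 7799qe9.3m88s'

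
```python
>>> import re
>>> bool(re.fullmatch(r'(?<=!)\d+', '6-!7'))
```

False

`fullmatch` succeeds only if the pattern covers the string from start to end.
Here there's no way to consume every character, so the call returns None, and `bool(None)` is False.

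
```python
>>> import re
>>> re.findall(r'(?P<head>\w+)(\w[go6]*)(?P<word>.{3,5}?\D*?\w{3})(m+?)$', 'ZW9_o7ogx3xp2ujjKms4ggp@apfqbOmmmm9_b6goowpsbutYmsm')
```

This matches one or more of a word character (captured as 'head'); then a word character, then zero or more of one of [go6] (captured); then 3 to 5 of any character (lazy), then zero or more of a non-digit (lazy), then exactly 3 of a word character (captured as 'word'); then one or more of a literal 'm' (lazy) (captured); then anchored at the end.
Scanning left to right: at [24:51] match 'apfqbOmmmm9_b6goowpsbutYmsm', groups = ('apfqbOmmmm9_b6goowp', 's', 'butYms', 'm').
With 4 capturing groups, `findall` returns a 4-tuple per match.

[('apfqbOmmmm9_b6goowp', 's', 'butYms', 'm')]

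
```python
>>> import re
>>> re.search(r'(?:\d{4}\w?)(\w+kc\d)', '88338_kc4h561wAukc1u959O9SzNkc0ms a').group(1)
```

The pattern matches exactly 4 of a digit, then optionally a word character (non-capturing group); then one or more of a word character, then the literal 'kc', then a digit (captured).
`search` walks the string left to right and returns the first match it finds.
The match spans [0:31] → '88338_kc4h561wAukc1u959O9SzNkc0'.
Captured: group 1 = '_kc4h561wAukc1u959O9SzNkc0'.

'_kc4h561wAukc1u959O9SzNkc0'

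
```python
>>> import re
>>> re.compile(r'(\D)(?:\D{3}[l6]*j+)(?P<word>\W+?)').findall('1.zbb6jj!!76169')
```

[('.', '!')]

Pattern: a non-digit (captured); then exactly 3 of a non-digit, then zero or more of one of [l6], then one or more of a literal 'j' (non-capturing group); then one or more of a non-word character (lazy) (captured as 'word').
With the lazy modifier that quantifier settles for the fewest repetitions that let the rest of the pattern succeed (the atoms after it are unaffected and can still be greedy).
Scanning left to right: at [1:9] match '.zbb6jj!', groups = ('.', '!').
Multiple groups make `findall` return tuples — one 2-tuple for the one match.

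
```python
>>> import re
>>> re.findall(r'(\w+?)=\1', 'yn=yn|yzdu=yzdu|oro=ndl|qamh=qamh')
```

['yn', 'yzdu', 'qamh']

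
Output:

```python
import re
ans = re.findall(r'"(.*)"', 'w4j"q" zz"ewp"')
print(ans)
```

['q" zz"ewp']

Because there's exactly one group, `findall` drops the full match and keeps group 1 from the one hit.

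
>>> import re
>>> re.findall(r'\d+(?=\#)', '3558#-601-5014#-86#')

The `(?=…)`/`(?<=…)` assertion just peeks at neighbouring text; it doesn't advance the match position.
Scanning left to right: at [0:4] → '3558'; at [10:14] → '5014'; at [16:18] → '86'.
With no groups in the pattern, `findall` gives back each whole match — 3 here.

['3558', '5014', '86']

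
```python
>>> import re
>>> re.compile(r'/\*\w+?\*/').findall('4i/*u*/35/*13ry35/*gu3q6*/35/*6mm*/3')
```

No capturing groups, so `findall` returns the 3 full match strings.

['/*u*/', '/*gu3q6*/', '/*6mm*/']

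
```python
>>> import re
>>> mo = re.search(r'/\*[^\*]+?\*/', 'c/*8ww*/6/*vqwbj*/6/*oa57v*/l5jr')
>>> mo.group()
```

'/*8ww*/'

`search` walks the string left to right and returns the first match it finds.
The match spans [1:8] → '/*8ww*/'.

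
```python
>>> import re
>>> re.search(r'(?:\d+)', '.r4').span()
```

Pattern: one or more of a digit (non-capturing group).
`search` walks the string left to right and returns the first match it finds.
The match spans [2:3] → '4'.

(2, 3)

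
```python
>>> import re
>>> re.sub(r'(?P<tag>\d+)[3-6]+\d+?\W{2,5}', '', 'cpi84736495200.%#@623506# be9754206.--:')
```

`sub` substitutes '' at each match site.

'cpibe'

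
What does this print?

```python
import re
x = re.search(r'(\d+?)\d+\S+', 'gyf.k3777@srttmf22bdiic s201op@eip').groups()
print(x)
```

('3',)

Pattern: one or more of a digit (lazy) (captured); then one or more of a digit; then one or more of a non-whitespace character.
A non-greedy quantifier consumes as few characters as it can — just enough that the remainder of the pattern still matches from where it stops; whatever follows it matches normally.
`search` walks the string left to right and returns the first match it finds.
The match spans [5:23] → '3777@srttmf22bdiic'.
Captured: group 1 = '3'.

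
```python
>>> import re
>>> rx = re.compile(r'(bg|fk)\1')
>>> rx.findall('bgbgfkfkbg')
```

['bg', 'fk']

After group 1 captures some text, `\1` only succeeds where that same text appears again.
One capturing group, so `findall` returns just the captured substring from each match — 2 in all.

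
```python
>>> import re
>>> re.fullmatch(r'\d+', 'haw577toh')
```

None

Pattern: one or more of a digit.
`fullmatch` succeeds only if the pattern covers the string from start to end.
Here there's no way to consume every character, so the call returns None.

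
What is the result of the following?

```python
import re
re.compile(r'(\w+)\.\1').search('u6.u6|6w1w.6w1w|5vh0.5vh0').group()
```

'u6.u6'

`\1` has to match the exact text group 1 already captured.
The match spans [0:5] → 'u6.u6'.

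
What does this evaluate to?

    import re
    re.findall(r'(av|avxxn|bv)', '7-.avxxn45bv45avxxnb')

The regex engine tests alternatives in the order written; an earlier branch that matches wins even if a later one would match more.
Walking the string: at [3:5] match 'av', group 1 = 'av'; at [10:12] match 'bv', group 1 = 'bv'; at [14:16] match 'av', group 1 = 'av'.
`findall` collects group 1 from each match (3 total).

['av', 'bv', 'av']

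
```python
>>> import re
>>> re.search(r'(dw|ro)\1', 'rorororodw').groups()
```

('ro',)

The backreference `\1` re-matches whatever the first group consumed, character for character.
`re.search` tries every starting position until one works.
The match spans [0:4] → 'roro'.
Captured: group 1 = 'ro'.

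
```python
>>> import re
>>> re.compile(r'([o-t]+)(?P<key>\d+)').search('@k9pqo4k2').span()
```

The match spans [3:7] → 'pqo4'.

(3, 7)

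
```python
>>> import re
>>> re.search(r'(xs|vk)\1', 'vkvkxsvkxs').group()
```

'vkvk'

The backreference `\1` re-matches whatever the first group consumed, character for character.
The match spans [0:4] → 'vkvk'.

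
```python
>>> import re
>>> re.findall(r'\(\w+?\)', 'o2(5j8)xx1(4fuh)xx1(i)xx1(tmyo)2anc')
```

['(5j8)', '(4fuh)', '(i)', '(tmyo)']

Scanning left to right: at [2:7] → '(5j8)'; at [10:16] → '(4fuh)'; at [19:22] → '(i)'; at [25:31] → '(tmyo)'.
With no groups in the pattern, `findall` gives back each whole match — 4 here.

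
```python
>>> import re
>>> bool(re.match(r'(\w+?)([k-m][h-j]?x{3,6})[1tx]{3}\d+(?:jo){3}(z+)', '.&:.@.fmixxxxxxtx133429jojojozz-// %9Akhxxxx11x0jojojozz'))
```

`match` is anchored at position 0; if the pattern doesn't fit there, it returns None.
Here position 0 doesn't satisfy it, so the call returns None, and `bool(None)` is False.

False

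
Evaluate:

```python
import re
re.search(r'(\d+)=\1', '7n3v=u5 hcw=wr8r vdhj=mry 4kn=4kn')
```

After group 1 captures some text, `\1` only succeeds where that same text appears again.
`re.search` scans for the first position where the pattern succeeds.
Here the pattern never matches, so the call returns None.

None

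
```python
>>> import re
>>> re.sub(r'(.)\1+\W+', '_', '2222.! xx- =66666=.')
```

'___'

`\1` has to match the exact text group 1 already captured.
Matches: at [0:7] → '2222.! '; at [7:12] → 'xx- ='; at [12:19] → '66666=.'.
Each match is replaced by '_'.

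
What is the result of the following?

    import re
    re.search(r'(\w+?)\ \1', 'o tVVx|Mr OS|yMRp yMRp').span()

(13, 22)

`\1` is not a pattern — it's the concrete string captured by group 1, re-applied verbatim.
`re.search` tries every starting position until one works.
The match spans [13:22] → 'yMRp yMRp'.
Captured: group 1 = 'yMRp'.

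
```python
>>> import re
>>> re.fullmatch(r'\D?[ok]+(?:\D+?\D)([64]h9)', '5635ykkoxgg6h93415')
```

None

The pattern matches optionally a non-digit, then one or more of one of [ok]; then one or more of a non-digit (lazy), then a non-digit (non-capturing group); then one of [64], then the literal 'h9' (captured).
`re.fullmatch` requires the pattern to consume the entire string.
Here the string isn't matched end-to-end, so the call returns None.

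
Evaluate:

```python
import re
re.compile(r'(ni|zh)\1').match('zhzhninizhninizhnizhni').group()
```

'zhzh'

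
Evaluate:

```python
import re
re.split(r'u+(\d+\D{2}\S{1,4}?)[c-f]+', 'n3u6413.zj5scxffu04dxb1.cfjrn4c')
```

['n3', '6413.zj5s', 'xff', '04dxb1.', 'jrn4c']

The pattern matches one or more of a literal 'u'; then one or more of a digit, then exactly 2 of a non-digit, then 1 to 4 of a non-whitespace character (lazy) (captured); then one or more of a character in [c-f].
Lazy quantifiers expand one character at a time until the remainder of the pattern can match.
Matches to split on: at [2:13] → 'u6413.zj5sc'; at [16:26] → 'u04dxb1.cf'.
With a capturing group present, the delimiter's captured portion is kept in the result list.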